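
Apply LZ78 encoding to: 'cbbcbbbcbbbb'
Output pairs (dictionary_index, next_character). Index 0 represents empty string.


LZ78 encoding steps:
Dictionary: {0: ''}
Step 1: w='' (idx 0), next='c' -> output (0, 'c'), add 'c' as idx 1
Step 2: w='' (idx 0), next='b' -> output (0, 'b'), add 'b' as idx 2
Step 3: w='b' (idx 2), next='c' -> output (2, 'c'), add 'bc' as idx 3
Step 4: w='b' (idx 2), next='b' -> output (2, 'b'), add 'bb' as idx 4
Step 5: w='bc' (idx 3), next='b' -> output (3, 'b'), add 'bcb' as idx 5
Step 6: w='bb' (idx 4), next='b' -> output (4, 'b'), add 'bbb' as idx 6


Encoded: [(0, 'c'), (0, 'b'), (2, 'c'), (2, 'b'), (3, 'b'), (4, 'b')]


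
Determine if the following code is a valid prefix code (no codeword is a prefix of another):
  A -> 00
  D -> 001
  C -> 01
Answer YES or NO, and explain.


Checking each pair (does one codeword prefix another?):
  A='00' vs D='001': prefix -- VIOLATION

NO -- this is NOT a valid prefix code. A (00) is a prefix of D (001).


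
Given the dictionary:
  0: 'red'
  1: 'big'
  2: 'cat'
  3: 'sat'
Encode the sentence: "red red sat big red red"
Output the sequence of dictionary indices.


Look up each word in the dictionary:
  'red' -> 0
  'red' -> 0
  'sat' -> 3
  'big' -> 1
  'red' -> 0
  'red' -> 0

Encoded: [0, 0, 3, 1, 0, 0]


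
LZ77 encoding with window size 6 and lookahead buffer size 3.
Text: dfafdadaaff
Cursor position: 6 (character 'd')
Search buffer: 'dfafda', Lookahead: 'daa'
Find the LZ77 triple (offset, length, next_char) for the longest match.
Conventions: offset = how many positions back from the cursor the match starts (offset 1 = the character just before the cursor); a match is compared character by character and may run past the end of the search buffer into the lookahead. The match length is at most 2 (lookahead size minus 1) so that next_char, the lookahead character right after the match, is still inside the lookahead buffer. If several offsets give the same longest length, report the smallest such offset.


Try each offset into the search buffer:
  offset=1 (pos 5, char 'a'): match length 0
  offset=2 (pos 4, char 'd'): match length 2
  offset=3 (pos 3, char 'f'): match length 0
  offset=4 (pos 2, char 'a'): match length 0
  offset=5 (pos 1, char 'f'): match length 0
  offset=6 (pos 0, char 'd'): match length 1
Longest match has length 2 at offset 2.
next_char = character at position 6 + 2 = 8 -> 'a'

Best match: offset=2, length=2 (matching 'da' starting at position 4)
LZ77 triple: (2, 2, 'a')


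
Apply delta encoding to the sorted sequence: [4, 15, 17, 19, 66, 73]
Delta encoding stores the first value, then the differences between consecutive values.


First value: 4
Deltas:
  15 - 4 = 11
  17 - 15 = 2
  19 - 17 = 2
  66 - 19 = 47
  73 - 66 = 7


Delta encoded: [4, 11, 2, 2, 47, 7]


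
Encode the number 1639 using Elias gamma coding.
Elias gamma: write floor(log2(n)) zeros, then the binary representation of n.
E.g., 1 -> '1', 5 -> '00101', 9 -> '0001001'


num_bits = floor(log2(1639)) + 1 = 11
leading_zeros = num_bits - 1 = 10
binary(1639) = 11001100111

Elias gamma(1639) = '0000000000' + '11001100111' = 000000000011001100111 (21 bits)


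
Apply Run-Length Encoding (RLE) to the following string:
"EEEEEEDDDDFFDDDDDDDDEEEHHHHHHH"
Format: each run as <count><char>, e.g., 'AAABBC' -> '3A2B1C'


Scanning runs left to right:
  i=0: run of 'E' x 6 -> '6E'
  i=6: run of 'D' x 4 -> '4D'
  i=10: run of 'F' x 2 -> '2F'
  i=12: run of 'D' x 8 -> '8D'
  i=20: run of 'E' x 3 -> '3E'
  i=23: run of 'H' x 7 -> '7H'

RLE = 6E4D2F8D3E7H


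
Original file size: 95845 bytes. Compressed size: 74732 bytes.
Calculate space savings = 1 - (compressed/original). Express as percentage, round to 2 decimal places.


ratio = compressed/original = 74732/95845 = 0.779717
savings = 1 - ratio = 1 - 0.779717 = 0.220283
as a percentage: 0.220283 * 100 = 22.03%

Space savings = 1 - 74732/95845 = 22.03%


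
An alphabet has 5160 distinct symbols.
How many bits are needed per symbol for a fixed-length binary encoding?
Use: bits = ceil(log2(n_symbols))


log2(5160) = 12.3332
Bracket: 2^12 = 4096 < 5160 <= 2^13 = 8192
So ceil(log2(5160)) = 13

bits = ceil(log2(5160)) = ceil(12.3332) = 13 bits


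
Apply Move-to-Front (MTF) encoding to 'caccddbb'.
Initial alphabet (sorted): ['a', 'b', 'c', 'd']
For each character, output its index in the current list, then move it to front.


MTF encoding:
'c': index 2 in ['a', 'b', 'c', 'd'] -> ['c', 'a', 'b', 'd']
'a': index 1 in ['c', 'a', 'b', 'd'] -> ['a', 'c', 'b', 'd']
'c': index 1 in ['a', 'c', 'b', 'd'] -> ['c', 'a', 'b', 'd']
'c': index 0 in ['c', 'a', 'b', 'd'] -> ['c', 'a', 'b', 'd']
'd': index 3 in ['c', 'a', 'b', 'd'] -> ['d', 'c', 'a', 'b']
'd': index 0 in ['d', 'c', 'a', 'b'] -> ['d', 'c', 'a', 'b']
'b': index 3 in ['d', 'c', 'a', 'b'] -> ['b', 'd', 'c', 'a']
'b': index 0 in ['b', 'd', 'c', 'a'] -> ['b', 'd', 'c', 'a']


Output: [2, 1, 1, 0, 3, 0, 3, 0]


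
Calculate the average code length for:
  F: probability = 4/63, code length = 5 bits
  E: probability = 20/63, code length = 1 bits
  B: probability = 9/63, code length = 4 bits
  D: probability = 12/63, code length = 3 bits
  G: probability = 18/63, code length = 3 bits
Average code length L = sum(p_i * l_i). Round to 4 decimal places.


Weighted contributions p_i * l_i:
  F: (4/63) * 5 = 20/63
  E: (20/63) * 1 = 20/63
  B: (9/63) * 4 = 36/63
  D: (12/63) * 3 = 36/63
  G: (18/63) * 3 = 54/63
Sum = (20 + 20 + 36 + 36 + 54)/63 = 166/63

L = 166/63 = 2.6349 bits/symbol


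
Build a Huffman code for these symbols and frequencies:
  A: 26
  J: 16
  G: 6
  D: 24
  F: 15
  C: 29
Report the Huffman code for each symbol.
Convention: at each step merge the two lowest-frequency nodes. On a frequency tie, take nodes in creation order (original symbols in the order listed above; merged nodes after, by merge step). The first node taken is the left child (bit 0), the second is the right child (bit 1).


Huffman tree construction:
Step 1: Merge G(6) + F(15) = 21
Step 2: Merge J(16) + (G+F)(21) = 37
Step 3: Merge D(24) + A(26) = 50
Step 4: Merge C(29) + (J+(G+F))(37) = 66
Step 5: Merge (D+A)(50) + (C+(J+(G+F)))(66) = 116
Read each symbol's code off the tree from the root (left child = 0, right child = 1).

Codes:
  A: 01 (length 2)
  J: 110 (length 3)
  G: 1110 (length 4)
  D: 00 (length 2)
  F: 1111 (length 4)
  C: 10 (length 2)
Average code length: 290/116 = 2.5000 bits/symbol


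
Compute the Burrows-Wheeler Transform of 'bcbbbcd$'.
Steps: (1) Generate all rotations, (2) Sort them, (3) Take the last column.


Rotations (sorted):
  0: $bcbbbcd -> last char: d
  1: bbbcd$bc -> last char: c
  2: bbcd$bcb -> last char: b
  3: bcbbbcd$ -> last char: $
  4: bcd$bcbb -> last char: b
  5: cbbbcd$b -> last char: b
  6: cd$bcbbb -> last char: b
  7: d$bcbbbc -> last char: c


BWT = dcb$bbbc


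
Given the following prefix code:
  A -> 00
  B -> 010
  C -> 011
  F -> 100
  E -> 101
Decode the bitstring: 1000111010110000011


Decoding step by step:
Bits 100 -> F
Bits 011 -> C
Bits 101 -> E
Bits 011 -> C
Bits 00 -> A
Bits 00 -> A
Bits 011 -> C


Decoded message: FCECAAC


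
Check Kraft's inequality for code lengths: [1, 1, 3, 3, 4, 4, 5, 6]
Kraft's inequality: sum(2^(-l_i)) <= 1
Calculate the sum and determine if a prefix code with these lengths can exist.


Sum = 2^(-1) + 2^(-1) + 2^(-3) + 2^(-3) + 2^(-4) + 2^(-4) + 2^(-5) + 2^(-6)
    = 0.5 + 0.5 + 0.125 + 0.125 + 0.0625 + 0.0625 + 0.03125 + 0.015625
    = 91/64 = 1.421875
Since 1.421875 > 1, Kraft's inequality is NOT satisfied.
A prefix code with these lengths CANNOT exist.

Kraft sum = 1.421875. Not satisfied.


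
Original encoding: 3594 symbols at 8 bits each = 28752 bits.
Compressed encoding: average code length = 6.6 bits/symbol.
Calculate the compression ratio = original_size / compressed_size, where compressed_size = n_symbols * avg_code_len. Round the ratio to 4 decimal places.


original_size = n_symbols * orig_bits = 3594 * 8 = 28752 bits
compressed_size = n_symbols * avg_code_len = 3594 * 6.6 = 23720.4 bits
ratio = original_size / compressed_size = 28752 / 23720.4 = 1.2121

Compression ratio = 1.2121


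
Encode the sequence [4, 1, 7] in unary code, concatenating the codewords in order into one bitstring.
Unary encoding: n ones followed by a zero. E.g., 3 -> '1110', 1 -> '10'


Encode each number as n ones followed by a terminating 0:
  4 -> 11110 (5 bits)
  1 -> 10 (2 bits)
  7 -> 11111110 (8 bits)
Total length = 5 + 2 + 8 = 15 bits.

Unary([4, 1, 7]) = 111101011111110 (15 bits)


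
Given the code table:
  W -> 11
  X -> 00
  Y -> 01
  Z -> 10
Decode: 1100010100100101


Decoding:
11 -> W
00 -> X
01 -> Y
01 -> Y
00 -> X
10 -> Z
01 -> Y
01 -> Y


Result: WXYYXZYY


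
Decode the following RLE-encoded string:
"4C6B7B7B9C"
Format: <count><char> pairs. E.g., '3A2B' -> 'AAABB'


Expanding each <count><char> pair:
  4C -> 'CCCC'
  6B -> 'BBBBBB'
  7B -> 'BBBBBBB'
  7B -> 'BBBBBBB'
  9C -> 'CCCCCCCCC'

Decoded = CCCCBBBBBBBBBBBBBBBBBBBBCCCCCCCCC


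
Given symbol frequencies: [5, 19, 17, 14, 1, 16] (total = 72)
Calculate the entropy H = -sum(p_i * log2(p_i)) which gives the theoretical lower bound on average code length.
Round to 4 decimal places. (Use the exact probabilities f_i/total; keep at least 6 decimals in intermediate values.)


Per-symbol terms -p_i * log2(p_i) with p_i = f_i/72:
  p = 5/72 = 0.069444: log2(p) = -3.847997, -p*log2(p) = 0.267222
  p = 19/72 = 0.263889: log2(p) = -1.921997, -p*log2(p) = 0.507194
  p = 17/72 = 0.236111: log2(p) = -2.082462, -p*log2(p) = 0.491692
  p = 14/72 = 0.194444: log2(p) = -2.362570, -p*log2(p) = 0.459389
  p = 1/72 = 0.013889: log2(p) = -6.169925, -p*log2(p) = 0.085693
  p = 16/72 = 0.222222: log2(p) = -2.169925, -p*log2(p) = 0.482206
H = 0.267222 + 0.507194 + 0.491692 + 0.459389 + 0.085693 + 0.482206 = 2.293396

H = 2.2934 bits/symbol


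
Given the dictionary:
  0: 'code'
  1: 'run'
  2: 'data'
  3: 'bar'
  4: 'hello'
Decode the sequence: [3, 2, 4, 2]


Look up each index in the dictionary:
  3 -> 'bar'
  2 -> 'data'
  4 -> 'hello'
  2 -> 'data'

Decoded: "bar data hello data"


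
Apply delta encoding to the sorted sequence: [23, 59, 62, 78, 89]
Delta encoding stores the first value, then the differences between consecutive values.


First value: 23
Deltas:
  59 - 23 = 36
  62 - 59 = 3
  78 - 62 = 16
  89 - 78 = 11


Delta encoded: [23, 36, 3, 16, 11]


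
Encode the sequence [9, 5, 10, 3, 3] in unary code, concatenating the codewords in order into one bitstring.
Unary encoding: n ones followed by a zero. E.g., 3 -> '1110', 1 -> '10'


Encode each number as n ones followed by a terminating 0:
  9 -> 1111111110 (10 bits)
  5 -> 111110 (6 bits)
  10 -> 11111111110 (11 bits)
  3 -> 1110 (4 bits)
  3 -> 1110 (4 bits)
Total length = 10 + 6 + 11 + 4 + 4 = 35 bits.

Unary([9, 5, 10, 3, 3]) = 11111111101111101111111111011101110 (35 bits)


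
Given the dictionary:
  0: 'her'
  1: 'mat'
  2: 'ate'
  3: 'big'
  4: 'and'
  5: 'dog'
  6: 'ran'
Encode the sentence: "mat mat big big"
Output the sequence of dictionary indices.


Look up each word in the dictionary:
  'mat' -> 1
  'mat' -> 1
  'big' -> 3
  'big' -> 3

Encoded: [1, 1, 3, 3]


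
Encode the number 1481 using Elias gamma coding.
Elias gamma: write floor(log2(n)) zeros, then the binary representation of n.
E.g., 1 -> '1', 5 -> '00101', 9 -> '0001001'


num_bits = floor(log2(1481)) + 1 = 11
leading_zeros = num_bits - 1 = 10
binary(1481) = 10111001001

Elias gamma(1481) = '0000000000' + '10111001001' = 000000000010111001001 (21 bits)


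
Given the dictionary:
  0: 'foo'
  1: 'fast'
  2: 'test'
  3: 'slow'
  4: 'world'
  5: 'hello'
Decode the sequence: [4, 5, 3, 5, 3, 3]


Look up each index in the dictionary:
  4 -> 'world'
  5 -> 'hello'
  3 -> 'slow'
  5 -> 'hello'
  3 -> 'slow'
  3 -> 'slow'

Decoded: "world hello slow hello slow slow"


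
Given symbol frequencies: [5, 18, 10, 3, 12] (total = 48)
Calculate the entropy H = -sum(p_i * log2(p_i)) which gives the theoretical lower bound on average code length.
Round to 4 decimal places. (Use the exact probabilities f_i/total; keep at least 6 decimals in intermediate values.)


Per-symbol terms -p_i * log2(p_i) with p_i = f_i/48:
  p = 5/48 = 0.104167: log2(p) = -3.263034, -p*log2(p) = 0.339899
  p = 18/48 = 0.375000: log2(p) = -1.415037, -p*log2(p) = 0.530639
  p = 10/48 = 0.208333: log2(p) = -2.263034, -p*log2(p) = 0.471466
  p = 3/48 = 0.062500: log2(p) = -4.000000, -p*log2(p) = 0.250000
  p = 12/48 = 0.250000: log2(p) = -2.000000, -p*log2(p) = 0.500000
H = 0.339899 + 0.530639 + 0.471466 + 0.250000 + 0.500000 = 2.092004

H = 2.092 bits/symbol


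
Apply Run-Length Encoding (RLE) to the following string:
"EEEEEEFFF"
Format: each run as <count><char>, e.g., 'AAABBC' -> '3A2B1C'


Scanning runs left to right:
  i=0: run of 'E' x 6 -> '6E'
  i=6: run of 'F' x 3 -> '3F'

RLE = 6E3F


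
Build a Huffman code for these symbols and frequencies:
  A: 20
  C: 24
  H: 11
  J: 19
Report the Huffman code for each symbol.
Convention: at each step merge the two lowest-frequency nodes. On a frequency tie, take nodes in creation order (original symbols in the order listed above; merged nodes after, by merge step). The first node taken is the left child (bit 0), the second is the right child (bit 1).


Huffman tree construction:
Step 1: Merge H(11) + J(19) = 30
Step 2: Merge A(20) + C(24) = 44
Step 3: Merge (H+J)(30) + (A+C)(44) = 74
Read each symbol's code off the tree from the root (left child = 0, right child = 1).

Codes:
  A: 10 (length 2)
  C: 11 (length 2)
  H: 00 (length 2)
  J: 01 (length 2)
Average code length: 148/74 = 2.0000 bits/symbol


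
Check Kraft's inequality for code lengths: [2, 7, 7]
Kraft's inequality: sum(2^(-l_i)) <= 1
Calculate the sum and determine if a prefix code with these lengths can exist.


Sum = 2^(-2) + 2^(-7) + 2^(-7)
    = 0.25 + 0.0078125 + 0.0078125
    = 34/128 = 0.265625
Since 0.265625 <= 1, Kraft's inequality IS satisfied.
A prefix code with these lengths CAN exist.

Kraft sum = 0.265625. Satisfied.


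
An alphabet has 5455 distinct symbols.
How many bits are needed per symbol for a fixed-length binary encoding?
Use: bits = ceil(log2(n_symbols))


log2(5455) = 12.4134
Bracket: 2^12 = 4096 < 5455 <= 2^13 = 8192
So ceil(log2(5455)) = 13

bits = ceil(log2(5455)) = ceil(12.4134) = 13 bits


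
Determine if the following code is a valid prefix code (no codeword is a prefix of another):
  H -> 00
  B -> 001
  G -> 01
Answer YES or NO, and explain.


Checking each pair (does one codeword prefix another?):
  H='00' vs B='001': prefix -- VIOLATION

NO -- this is NOT a valid prefix code. H (00) is a prefix of B (001).


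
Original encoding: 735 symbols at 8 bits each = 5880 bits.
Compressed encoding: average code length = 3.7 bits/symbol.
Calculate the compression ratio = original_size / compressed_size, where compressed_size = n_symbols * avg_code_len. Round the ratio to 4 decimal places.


original_size = n_symbols * orig_bits = 735 * 8 = 5880 bits
compressed_size = n_symbols * avg_code_len = 735 * 3.7 = 2719.5 bits
ratio = original_size / compressed_size = 5880 / 2719.5 = 2.1622

Compression ratio = 2.1622


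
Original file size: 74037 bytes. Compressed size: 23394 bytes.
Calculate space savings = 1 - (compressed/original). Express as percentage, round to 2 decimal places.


ratio = compressed/original = 23394/74037 = 0.315977
savings = 1 - ratio = 1 - 0.315977 = 0.684023
as a percentage: 0.684023 * 100 = 68.4%

Space savings = 1 - 23394/74037 = 68.4%


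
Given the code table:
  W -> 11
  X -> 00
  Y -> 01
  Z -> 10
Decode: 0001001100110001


Decoding:
00 -> X
01 -> Y
00 -> X
11 -> W
00 -> X
11 -> W
00 -> X
01 -> Y


Result: XYXWXWXY


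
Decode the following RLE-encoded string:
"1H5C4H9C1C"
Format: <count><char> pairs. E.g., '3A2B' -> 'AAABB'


Expanding each <count><char> pair:
  1H -> 'H'
  5C -> 'CCCCC'
  4H -> 'HHHH'
  9C -> 'CCCCCCCCC'
  1C -> 'C'

Decoded = HCCCCCHHHHCCCCCCCCCC


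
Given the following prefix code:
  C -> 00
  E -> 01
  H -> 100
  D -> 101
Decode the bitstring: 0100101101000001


Decoding step by step:
Bits 01 -> E
Bits 00 -> C
Bits 101 -> D
Bits 101 -> D
Bits 00 -> C
Bits 00 -> C
Bits 01 -> E


Decoded message: ECDDCCE


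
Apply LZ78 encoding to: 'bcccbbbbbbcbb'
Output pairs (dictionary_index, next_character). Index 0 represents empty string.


LZ78 encoding steps:
Dictionary: {0: ''}
Step 1: w='' (idx 0), next='b' -> output (0, 'b'), add 'b' as idx 1
Step 2: w='' (idx 0), next='c' -> output (0, 'c'), add 'c' as idx 2
Step 3: w='c' (idx 2), next='c' -> output (2, 'c'), add 'cc' as idx 3
Step 4: w='b' (idx 1), next='b' -> output (1, 'b'), add 'bb' as idx 4
Step 5: w='bb' (idx 4), next='b' -> output (4, 'b'), add 'bbb' as idx 5
Step 6: w='b' (idx 1), next='c' -> output (1, 'c'), add 'bc' as idx 6
Step 7: w='bb' (idx 4), end of input -> output (4, '')


Encoded: [(0, 'b'), (0, 'c'), (2, 'c'), (1, 'b'), (4, 'b'), (1, 'c'), (4, '')]


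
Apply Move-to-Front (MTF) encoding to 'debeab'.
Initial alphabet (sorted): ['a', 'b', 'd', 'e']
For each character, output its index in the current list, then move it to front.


MTF encoding:
'd': index 2 in ['a', 'b', 'd', 'e'] -> ['d', 'a', 'b', 'e']
'e': index 3 in ['d', 'a', 'b', 'e'] -> ['e', 'd', 'a', 'b']
'b': index 3 in ['e', 'd', 'a', 'b'] -> ['b', 'e', 'd', 'a']
'e': index 1 in ['b', 'e', 'd', 'a'] -> ['e', 'b', 'd', 'a']
'a': index 3 in ['e', 'b', 'd', 'a'] -> ['a', 'e', 'b', 'd']
'b': index 2 in ['a', 'e', 'b', 'd'] -> ['b', 'a', 'e', 'd']


Output: [2, 3, 3, 1, 3, 2]


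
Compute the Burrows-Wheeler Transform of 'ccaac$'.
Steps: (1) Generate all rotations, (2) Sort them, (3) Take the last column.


Rotations (sorted):
  0: $ccaac -> last char: c
  1: aac$cc -> last char: c
  2: ac$cca -> last char: a
  3: c$ccaa -> last char: a
  4: caac$c -> last char: c
  5: ccaac$ -> last char: $


BWT = ccaac$


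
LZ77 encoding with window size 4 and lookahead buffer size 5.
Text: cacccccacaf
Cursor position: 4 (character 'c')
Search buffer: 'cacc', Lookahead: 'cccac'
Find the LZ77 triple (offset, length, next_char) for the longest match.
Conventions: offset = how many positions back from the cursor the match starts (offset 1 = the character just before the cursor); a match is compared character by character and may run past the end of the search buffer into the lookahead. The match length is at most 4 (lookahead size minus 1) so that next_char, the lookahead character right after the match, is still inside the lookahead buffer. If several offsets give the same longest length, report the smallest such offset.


Try each offset into the search buffer:
  offset=1 (pos 3, char 'c'): match length 3
  offset=2 (pos 2, char 'c'): match length 3
  offset=3 (pos 1, char 'a'): match length 0
  offset=4 (pos 0, char 'c'): match length 1
Longest match has length 3, found at offsets 1, 2; take the smallest, offset 1.
next_char = character at position 4 + 3 = 7 -> 'a'

Best match: offset=1, length=3 (matching 'ccc' starting at position 3)
LZ77 triple: (1, 3, 'a')


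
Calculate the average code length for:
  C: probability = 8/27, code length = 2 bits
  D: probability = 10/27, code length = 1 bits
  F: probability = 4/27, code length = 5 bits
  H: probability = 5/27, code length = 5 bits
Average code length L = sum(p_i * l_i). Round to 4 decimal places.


Weighted contributions p_i * l_i:
  C: (8/27) * 2 = 16/27
  D: (10/27) * 1 = 10/27
  F: (4/27) * 5 = 20/27
  H: (5/27) * 5 = 25/27
Sum = (16 + 10 + 20 + 25)/27 = 71/27

L = 71/27 = 2.6296 bits/symbol


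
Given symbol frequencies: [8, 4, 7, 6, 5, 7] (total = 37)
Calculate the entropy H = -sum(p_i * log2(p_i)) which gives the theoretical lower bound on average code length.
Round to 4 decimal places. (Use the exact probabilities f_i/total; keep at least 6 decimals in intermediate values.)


Per-symbol terms -p_i * log2(p_i) with p_i = f_i/37:
  p = 8/37 = 0.216216: log2(p) = -2.209453, -p*log2(p) = 0.477720
  p = 4/37 = 0.108108: log2(p) = -3.209453, -p*log2(p) = 0.346968
  p = 7/37 = 0.189189: log2(p) = -2.402098, -p*log2(p) = 0.454451
  p = 6/37 = 0.162162: log2(p) = -2.624491, -p*log2(p) = 0.425593
  p = 5/37 = 0.135135: log2(p) = -2.887525, -p*log2(p) = 0.390206
  p = 7/37 = 0.189189: log2(p) = -2.402098, -p*log2(p) = 0.454451
H = 0.477720 + 0.346968 + 0.454451 + 0.425593 + 0.390206 + 0.454451 = 2.549389

H = 2.5494 bits/symbol


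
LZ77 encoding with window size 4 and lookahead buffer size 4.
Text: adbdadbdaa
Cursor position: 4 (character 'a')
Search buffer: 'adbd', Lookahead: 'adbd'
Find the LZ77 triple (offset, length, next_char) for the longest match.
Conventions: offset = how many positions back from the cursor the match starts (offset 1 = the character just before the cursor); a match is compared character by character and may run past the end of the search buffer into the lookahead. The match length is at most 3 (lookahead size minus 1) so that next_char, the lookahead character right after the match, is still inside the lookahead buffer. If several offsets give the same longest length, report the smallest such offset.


Try each offset into the search buffer:
  offset=1 (pos 3, char 'd'): match length 0
  offset=2 (pos 2, char 'b'): match length 0
  offset=3 (pos 1, char 'd'): match length 0
  offset=4 (pos 0, char 'a'): match length 3
Longest match has length 3 at offset 4.
next_char = character at position 4 + 3 = 7 -> 'd'

Best match: offset=4, length=3 (matching 'adb' starting at position 0)
LZ77 triple: (4, 3, 'd')


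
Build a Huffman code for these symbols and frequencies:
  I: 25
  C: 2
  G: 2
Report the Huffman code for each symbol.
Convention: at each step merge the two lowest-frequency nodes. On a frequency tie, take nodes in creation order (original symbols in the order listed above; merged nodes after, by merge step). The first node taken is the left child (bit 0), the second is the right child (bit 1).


Huffman tree construction:
Step 1: Merge C(2) + G(2) = 4
Step 2: Merge (C+G)(4) + I(25) = 29
Read each symbol's code off the tree from the root (left child = 0, right child = 1).

Codes:
  I: 1 (length 1)
  C: 00 (length 2)
  G: 01 (length 2)
Average code length: 33/29 = 1.1379 bits/symbol


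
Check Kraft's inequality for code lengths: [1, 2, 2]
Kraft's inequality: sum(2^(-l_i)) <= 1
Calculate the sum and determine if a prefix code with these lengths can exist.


Sum = 2^(-1) + 2^(-2) + 2^(-2)
    = 0.5 + 0.25 + 0.25
    = 4/4 = 1.0
Since 1.0 <= 1, Kraft's inequality IS satisfied.
A prefix code with these lengths CAN exist.

Kraft sum = 1.0. Satisfied.


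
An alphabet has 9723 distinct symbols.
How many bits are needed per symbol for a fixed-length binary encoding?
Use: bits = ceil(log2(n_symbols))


log2(9723) = 13.2472
Bracket: 2^13 = 8192 < 9723 <= 2^14 = 16384
So ceil(log2(9723)) = 14

bits = ceil(log2(9723)) = ceil(13.2472) = 14 bits


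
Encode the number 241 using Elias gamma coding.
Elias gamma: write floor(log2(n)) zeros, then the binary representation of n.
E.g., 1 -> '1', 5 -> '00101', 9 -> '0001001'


num_bits = floor(log2(241)) + 1 = 8
leading_zeros = num_bits - 1 = 7
binary(241) = 11110001

Elias gamma(241) = '0000000' + '11110001' = 000000011110001 (15 bits)


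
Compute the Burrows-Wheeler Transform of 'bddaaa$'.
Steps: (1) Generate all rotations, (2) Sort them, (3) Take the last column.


Rotations (sorted):
  0: $bddaaa -> last char: a
  1: a$bddaa -> last char: a
  2: aa$bdda -> last char: a
  3: aaa$bdd -> last char: d
  4: bddaaa$ -> last char: $
  5: daaa$bd -> last char: d
  6: ddaaa$b -> last char: b


BWT = aaad$db


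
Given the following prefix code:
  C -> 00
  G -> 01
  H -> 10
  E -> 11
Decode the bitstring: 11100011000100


Decoding step by step:
Bits 11 -> E
Bits 10 -> H
Bits 00 -> C
Bits 11 -> E
Bits 00 -> C
Bits 01 -> G
Bits 00 -> C


Decoded message: EHCECGC


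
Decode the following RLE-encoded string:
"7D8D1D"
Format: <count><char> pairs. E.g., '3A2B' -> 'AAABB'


Expanding each <count><char> pair:
  7D -> 'DDDDDDD'
  8D -> 'DDDDDDDD'
  1D -> 'D'

Decoded = DDDDDDDDDDDDDDDD


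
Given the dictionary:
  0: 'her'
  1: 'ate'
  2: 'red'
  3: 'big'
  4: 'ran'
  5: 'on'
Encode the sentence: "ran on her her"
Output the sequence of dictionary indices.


Look up each word in the dictionary:
  'ran' -> 4
  'on' -> 5
  'her' -> 0
  'her' -> 0

Encoded: [4, 5, 0, 0]


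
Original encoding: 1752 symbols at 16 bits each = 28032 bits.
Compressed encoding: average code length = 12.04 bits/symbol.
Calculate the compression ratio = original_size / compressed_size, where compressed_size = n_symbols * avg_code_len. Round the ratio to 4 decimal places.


original_size = n_symbols * orig_bits = 1752 * 16 = 28032 bits
compressed_size = n_symbols * avg_code_len = 1752 * 12.04 = 21094.08 bits
ratio = original_size / compressed_size = 28032 / 21094.08 = 1.3289

Compression ratio = 1.3289


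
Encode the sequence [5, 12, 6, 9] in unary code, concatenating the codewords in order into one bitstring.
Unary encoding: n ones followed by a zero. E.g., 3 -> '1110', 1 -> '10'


Encode each number as n ones followed by a terminating 0:
  5 -> 111110 (6 bits)
  12 -> 1111111111110 (13 bits)
  6 -> 1111110 (7 bits)
  9 -> 1111111110 (10 bits)
Total length = 6 + 13 + 7 + 10 = 36 bits.

Unary([5, 12, 6, 9]) = 111110111111111111011111101111111110 (36 bits)


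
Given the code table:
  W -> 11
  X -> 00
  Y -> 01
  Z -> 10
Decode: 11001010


Decoding:
11 -> W
00 -> X
10 -> Z
10 -> Z


Result: WXZZ


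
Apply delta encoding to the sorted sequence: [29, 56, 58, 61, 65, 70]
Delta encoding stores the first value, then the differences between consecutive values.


First value: 29
Deltas:
  56 - 29 = 27
  58 - 56 = 2
  61 - 58 = 3
  65 - 61 = 4
  70 - 65 = 5


Delta encoded: [29, 27, 2, 3, 4, 5]


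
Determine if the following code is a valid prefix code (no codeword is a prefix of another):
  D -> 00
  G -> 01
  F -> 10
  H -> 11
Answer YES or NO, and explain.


Checking each pair (does one codeword prefix another?):
  D='00' vs G='01': no prefix
  D='00' vs F='10': no prefix
  D='00' vs H='11': no prefix
  G='01' vs D='00': no prefix
  G='01' vs F='10': no prefix
  G='01' vs H='11': no prefix
  F='10' vs D='00': no prefix
  F='10' vs G='01': no prefix
  F='10' vs H='11': no prefix
  H='11' vs D='00': no prefix
  H='11' vs G='01': no prefix
  H='11' vs F='10': no prefix
No violation found over all pairs.

YES -- this is a valid prefix code. No codeword is a prefix of any other codeword.


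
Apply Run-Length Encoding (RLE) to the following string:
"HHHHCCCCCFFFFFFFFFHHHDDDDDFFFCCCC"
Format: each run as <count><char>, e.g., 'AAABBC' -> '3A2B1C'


Scanning runs left to right:
  i=0: run of 'H' x 4 -> '4H'
  i=4: run of 'C' x 5 -> '5C'
  i=9: run of 'F' x 9 -> '9F'
  i=18: run of 'H' x 3 -> '3H'
  i=21: run of 'D' x 5 -> '5D'
  i=26: run of 'F' x 3 -> '3F'
  i=29: run of 'C' x 4 -> '4C'

RLE = 4H5C9F3H5D3F4C


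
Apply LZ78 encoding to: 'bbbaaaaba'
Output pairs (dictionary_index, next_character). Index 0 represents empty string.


LZ78 encoding steps:
Dictionary: {0: ''}
Step 1: w='' (idx 0), next='b' -> output (0, 'b'), add 'b' as idx 1
Step 2: w='b' (idx 1), next='b' -> output (1, 'b'), add 'bb' as idx 2
Step 3: w='' (idx 0), next='a' -> output (0, 'a'), add 'a' as idx 3
Step 4: w='a' (idx 3), next='a' -> output (3, 'a'), add 'aa' as idx 4
Step 5: w='a' (idx 3), next='b' -> output (3, 'b'), add 'ab' as idx 5
Step 6: w='a' (idx 3), end of input -> output (3, '')


Encoded: [(0, 'b'), (1, 'b'), (0, 'a'), (3, 'a'), (3, 'b'), (3, '')]


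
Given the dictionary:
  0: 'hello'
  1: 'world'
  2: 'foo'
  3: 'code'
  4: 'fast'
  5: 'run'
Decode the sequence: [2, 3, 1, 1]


Look up each index in the dictionary:
  2 -> 'foo'
  3 -> 'code'
  1 -> 'world'
  1 -> 'world'

Decoded: "foo code world world"


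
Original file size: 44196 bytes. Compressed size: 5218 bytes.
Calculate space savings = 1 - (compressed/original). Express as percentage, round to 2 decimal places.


ratio = compressed/original = 5218/44196 = 0.118065
savings = 1 - ratio = 1 - 0.118065 = 0.881935
as a percentage: 0.881935 * 100 = 88.19%

Space savings = 1 - 5218/44196 = 88.19%


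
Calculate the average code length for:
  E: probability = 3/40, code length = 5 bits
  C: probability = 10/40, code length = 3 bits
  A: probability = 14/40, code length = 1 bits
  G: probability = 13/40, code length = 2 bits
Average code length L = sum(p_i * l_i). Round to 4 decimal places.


Weighted contributions p_i * l_i:
  E: (3/40) * 5 = 15/40
  C: (10/40) * 3 = 30/40
  A: (14/40) * 1 = 14/40
  G: (13/40) * 2 = 26/40
Sum = (15 + 30 + 14 + 26)/40 = 85/40

L = 85/40 = 2.1250 bits/symbol


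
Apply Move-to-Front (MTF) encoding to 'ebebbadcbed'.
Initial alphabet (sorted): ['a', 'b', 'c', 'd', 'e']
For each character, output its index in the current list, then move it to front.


MTF encoding:
'e': index 4 in ['a', 'b', 'c', 'd', 'e'] -> ['e', 'a', 'b', 'c', 'd']
'b': index 2 in ['e', 'a', 'b', 'c', 'd'] -> ['b', 'e', 'a', 'c', 'd']
'e': index 1 in ['b', 'e', 'a', 'c', 'd'] -> ['e', 'b', 'a', 'c', 'd']
'b': index 1 in ['e', 'b', 'a', 'c', 'd'] -> ['b', 'e', 'a', 'c', 'd']
'b': index 0 in ['b', 'e', 'a', 'c', 'd'] -> ['b', 'e', 'a', 'c', 'd']
'a': index 2 in ['b', 'e', 'a', 'c', 'd'] -> ['a', 'b', 'e', 'c', 'd']
'd': index 4 in ['a', 'b', 'e', 'c', 'd'] -> ['d', 'a', 'b', 'e', 'c']
'c': index 4 in ['d', 'a', 'b', 'e', 'c'] -> ['c', 'd', 'a', 'b', 'e']
'b': index 3 in ['c', 'd', 'a', 'b', 'e'] -> ['b', 'c', 'd', 'a', 'e']
'e': index 4 in ['b', 'c', 'd', 'a', 'e'] -> ['e', 'b', 'c', 'd', 'a']
'd': index 3 in ['e', 'b', 'c', 'd', 'a'] -> ['d', 'e', 'b', 'c', 'a']


Output: [4, 2, 1, 1, 0, 2, 4, 4, 3, 4, 3]


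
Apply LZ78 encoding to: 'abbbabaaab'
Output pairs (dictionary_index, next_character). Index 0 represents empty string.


LZ78 encoding steps:
Dictionary: {0: ''}
Step 1: w='' (idx 0), next='a' -> output (0, 'a'), add 'a' as idx 1
Step 2: w='' (idx 0), next='b' -> output (0, 'b'), add 'b' as idx 2
Step 3: w='b' (idx 2), next='b' -> output (2, 'b'), add 'bb' as idx 3
Step 4: w='a' (idx 1), next='b' -> output (1, 'b'), add 'ab' as idx 4
Step 5: w='a' (idx 1), next='a' -> output (1, 'a'), add 'aa' as idx 5
Step 6: w='ab' (idx 4), end of input -> output (4, '')


Encoded: [(0, 'a'), (0, 'b'), (2, 'b'), (1, 'b'), (1, 'a'), (4, '')]


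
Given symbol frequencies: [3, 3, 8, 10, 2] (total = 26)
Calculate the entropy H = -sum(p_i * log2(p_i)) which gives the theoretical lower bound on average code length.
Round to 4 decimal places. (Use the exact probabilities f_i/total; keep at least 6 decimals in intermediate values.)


Per-symbol terms -p_i * log2(p_i) with p_i = f_i/26:
  p = 3/26 = 0.115385: log2(p) = -3.115477, -p*log2(p) = 0.359478
  p = 3/26 = 0.115385: log2(p) = -3.115477, -p*log2(p) = 0.359478
  p = 8/26 = 0.307692: log2(p) = -1.700440, -p*log2(p) = 0.523212
  p = 10/26 = 0.384615: log2(p) = -1.378512, -p*log2(p) = 0.530197
  p = 2/26 = 0.076923: log2(p) = -3.700440, -p*log2(p) = 0.284649
H = 0.359478 + 0.359478 + 0.523212 + 0.530197 + 0.284649 = 2.057014

H = 2.057 bits/symbol


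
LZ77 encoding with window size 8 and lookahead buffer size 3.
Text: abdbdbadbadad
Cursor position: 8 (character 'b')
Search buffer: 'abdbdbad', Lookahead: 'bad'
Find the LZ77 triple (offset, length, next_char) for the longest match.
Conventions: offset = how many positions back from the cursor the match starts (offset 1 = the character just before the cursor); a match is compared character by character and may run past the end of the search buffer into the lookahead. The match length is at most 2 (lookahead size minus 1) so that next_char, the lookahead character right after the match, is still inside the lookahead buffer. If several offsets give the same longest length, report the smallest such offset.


Try each offset into the search buffer:
  offset=1 (pos 7, char 'd'): match length 0
  offset=2 (pos 6, char 'a'): match length 0
  offset=3 (pos 5, char 'b'): match length 2
  offset=4 (pos 4, char 'd'): match length 0
  offset=5 (pos 3, char 'b'): match length 1
  offset=6 (pos 2, char 'd'): match length 0
  offset=7 (pos 1, char 'b'): match length 1
  offset=8 (pos 0, char 'a'): match length 0
Longest match has length 2 at offset 3.
next_char = character at position 8 + 2 = 10 -> 'd'

Best match: offset=3, length=2 (matching 'ba' starting at position 5)
LZ77 triple: (3, 2, 'd')


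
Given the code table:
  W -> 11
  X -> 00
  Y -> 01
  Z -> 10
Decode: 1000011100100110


Decoding:
10 -> Z
00 -> X
01 -> Y
11 -> W
00 -> X
10 -> Z
01 -> Y
10 -> Z


Result: ZXYWXZYZ


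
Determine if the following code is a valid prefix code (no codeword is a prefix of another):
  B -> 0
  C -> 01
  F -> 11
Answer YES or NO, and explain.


Checking each pair (does one codeword prefix another?):
  B='0' vs C='01': prefix -- VIOLATION

NO -- this is NOT a valid prefix code. B (0) is a prefix of C (01).


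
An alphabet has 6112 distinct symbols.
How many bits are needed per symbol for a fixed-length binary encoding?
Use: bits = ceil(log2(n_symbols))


log2(6112) = 12.5774
Bracket: 2^12 = 4096 < 6112 <= 2^13 = 8192
So ceil(log2(6112)) = 13

bits = ceil(log2(6112)) = ceil(12.5774) = 13 bits


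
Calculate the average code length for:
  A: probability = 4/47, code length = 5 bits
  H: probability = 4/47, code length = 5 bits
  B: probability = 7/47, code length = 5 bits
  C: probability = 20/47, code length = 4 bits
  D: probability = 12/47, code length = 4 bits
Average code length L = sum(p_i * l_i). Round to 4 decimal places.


Weighted contributions p_i * l_i:
  A: (4/47) * 5 = 20/47
  H: (4/47) * 5 = 20/47
  B: (7/47) * 5 = 35/47
  C: (20/47) * 4 = 80/47
  D: (12/47) * 4 = 48/47
Sum = (20 + 20 + 35 + 80 + 48)/47 = 203/47

L = 203/47 = 4.3191 bits/symbol


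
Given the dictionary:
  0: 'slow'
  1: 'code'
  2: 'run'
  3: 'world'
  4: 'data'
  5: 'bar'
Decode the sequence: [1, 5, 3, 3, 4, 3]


Look up each index in the dictionary:
  1 -> 'code'
  5 -> 'bar'
  3 -> 'world'
  3 -> 'world'
  4 -> 'data'
  3 -> 'world'

Decoded: "code bar world world data world"


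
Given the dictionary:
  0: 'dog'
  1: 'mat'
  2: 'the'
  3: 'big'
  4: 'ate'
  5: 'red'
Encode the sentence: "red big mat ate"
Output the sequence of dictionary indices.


Look up each word in the dictionary:
  'red' -> 5
  'big' -> 3
  'mat' -> 1
  'ate' -> 4

Encoded: [5, 3, 1, 4]


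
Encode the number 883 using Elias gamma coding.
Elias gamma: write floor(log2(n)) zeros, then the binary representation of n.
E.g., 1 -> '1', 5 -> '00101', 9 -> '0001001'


num_bits = floor(log2(883)) + 1 = 10
leading_zeros = num_bits - 1 = 9
binary(883) = 1101110011

Elias gamma(883) = '000000000' + '1101110011' = 0000000001101110011 (19 bits)


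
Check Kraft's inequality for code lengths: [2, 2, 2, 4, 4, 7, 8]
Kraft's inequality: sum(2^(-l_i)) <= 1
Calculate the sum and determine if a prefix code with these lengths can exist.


Sum = 2^(-2) + 2^(-2) + 2^(-2) + 2^(-4) + 2^(-4) + 2^(-7) + 2^(-8)
    = 0.25 + 0.25 + 0.25 + 0.0625 + 0.0625 + 0.0078125 + 0.00390625
    = 227/256 = 0.88671875
Since 0.88671875 <= 1, Kraft's inequality IS satisfied.
A prefix code with these lengths CAN exist.

Kraft sum = 0.88671875. Satisfied.


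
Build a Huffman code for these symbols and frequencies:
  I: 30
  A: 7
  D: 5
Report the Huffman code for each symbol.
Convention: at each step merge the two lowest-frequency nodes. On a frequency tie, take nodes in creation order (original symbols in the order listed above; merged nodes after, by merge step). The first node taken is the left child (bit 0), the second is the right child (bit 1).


Huffman tree construction:
Step 1: Merge D(5) + A(7) = 12
Step 2: Merge (D+A)(12) + I(30) = 42
Read each symbol's code off the tree from the root (left child = 0, right child = 1).

Codes:
  I: 1 (length 1)
  A: 01 (length 2)
  D: 00 (length 2)
Average code length: 54/42 = 1.2857 bits/symbol


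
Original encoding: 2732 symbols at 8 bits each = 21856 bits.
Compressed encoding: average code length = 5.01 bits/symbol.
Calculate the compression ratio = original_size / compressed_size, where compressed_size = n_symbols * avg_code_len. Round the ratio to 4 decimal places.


original_size = n_symbols * orig_bits = 2732 * 8 = 21856 bits
compressed_size = n_symbols * avg_code_len = 2732 * 5.01 = 13687.32 bits
ratio = original_size / compressed_size = 21856 / 13687.32 = 1.5968

Compression ratio = 1.5968


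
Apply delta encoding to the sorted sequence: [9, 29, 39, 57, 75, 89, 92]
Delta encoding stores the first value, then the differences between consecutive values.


First value: 9
Deltas:
  29 - 9 = 20
  39 - 29 = 10
  57 - 39 = 18
  75 - 57 = 18
  89 - 75 = 14
  92 - 89 = 3


Delta encoded: [9, 20, 10, 18, 18, 14, 3]


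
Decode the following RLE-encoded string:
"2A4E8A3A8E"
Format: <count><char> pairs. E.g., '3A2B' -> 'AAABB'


Expanding each <count><char> pair:
  2A -> 'AA'
  4E -> 'EEEE'
  8A -> 'AAAAAAAA'
  3A -> 'AAA'
  8E -> 'EEEEEEEE'

Decoded = AAEEEEAAAAAAAAAAAEEEEEEEE


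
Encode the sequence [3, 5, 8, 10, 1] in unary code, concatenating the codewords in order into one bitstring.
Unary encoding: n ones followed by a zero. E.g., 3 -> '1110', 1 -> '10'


Encode each number as n ones followed by a terminating 0:
  3 -> 1110 (4 bits)
  5 -> 111110 (6 bits)
  8 -> 111111110 (9 bits)
  10 -> 11111111110 (11 bits)
  1 -> 10 (2 bits)
Total length = 4 + 6 + 9 + 11 + 2 = 32 bits.

Unary([3, 5, 8, 10, 1]) = 11101111101111111101111111111010 (32 bits)


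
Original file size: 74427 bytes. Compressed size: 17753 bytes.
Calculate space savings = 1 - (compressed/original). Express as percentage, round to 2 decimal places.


ratio = compressed/original = 17753/74427 = 0.238529
savings = 1 - ratio = 1 - 0.238529 = 0.761471
as a percentage: 0.761471 * 100 = 76.15%

Space savings = 1 - 17753/74427 = 76.15%


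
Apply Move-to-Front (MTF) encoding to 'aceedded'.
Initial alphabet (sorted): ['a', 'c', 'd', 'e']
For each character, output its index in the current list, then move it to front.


MTF encoding:
'a': index 0 in ['a', 'c', 'd', 'e'] -> ['a', 'c', 'd', 'e']
'c': index 1 in ['a', 'c', 'd', 'e'] -> ['c', 'a', 'd', 'e']
'e': index 3 in ['c', 'a', 'd', 'e'] -> ['e', 'c', 'a', 'd']
'e': index 0 in ['e', 'c', 'a', 'd'] -> ['e', 'c', 'a', 'd']
'd': index 3 in ['e', 'c', 'a', 'd'] -> ['d', 'e', 'c', 'a']
'd': index 0 in ['d', 'e', 'c', 'a'] -> ['d', 'e', 'c', 'a']
'e': index 1 in ['d', 'e', 'c', 'a'] -> ['e', 'd', 'c', 'a']
'd': index 1 in ['e', 'd', 'c', 'a'] -> ['d', 'e', 'c', 'a']


Output: [0, 1, 3, 0, 3, 0, 1, 1]


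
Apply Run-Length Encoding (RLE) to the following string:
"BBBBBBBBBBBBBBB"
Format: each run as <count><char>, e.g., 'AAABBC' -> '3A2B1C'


Scanning runs left to right:
  i=0: run of 'B' x 15 -> '15B'

RLE = 15B


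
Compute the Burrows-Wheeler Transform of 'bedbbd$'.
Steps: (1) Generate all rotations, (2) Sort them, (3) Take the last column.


Rotations (sorted):
  0: $bedbbd -> last char: d
  1: bbd$bed -> last char: d
  2: bd$bedb -> last char: b
  3: bedbbd$ -> last char: $
  4: d$bedbb -> last char: b
  5: dbbd$be -> last char: e
  6: edbbd$b -> last char: b


BWT = ddb$beb


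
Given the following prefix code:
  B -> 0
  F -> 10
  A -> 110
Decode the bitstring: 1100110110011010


Decoding step by step:
Bits 110 -> A
Bits 0 -> B
Bits 110 -> A
Bits 110 -> A
Bits 0 -> B
Bits 110 -> A
Bits 10 -> F


Decoded message: ABAABAF


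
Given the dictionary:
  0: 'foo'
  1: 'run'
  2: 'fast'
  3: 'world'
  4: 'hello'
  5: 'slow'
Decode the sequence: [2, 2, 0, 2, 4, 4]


Look up each index in the dictionary:
  2 -> 'fast'
  2 -> 'fast'
  0 -> 'foo'
  2 -> 'fast'
  4 -> 'hello'
  4 -> 'hello'

Decoded: "fast fast foo fast hello hello"


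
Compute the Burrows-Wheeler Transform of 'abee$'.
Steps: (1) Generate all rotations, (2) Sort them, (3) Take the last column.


Rotations (sorted):
  0: $abee -> last char: e
  1: abee$ -> last char: $
  2: bee$a -> last char: a
  3: e$abe -> last char: e
  4: ee$ab -> last char: b


BWT = e$aeb
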